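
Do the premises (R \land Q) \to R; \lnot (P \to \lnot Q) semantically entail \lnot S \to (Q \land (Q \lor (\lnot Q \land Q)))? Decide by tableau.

Yes

Initial set: {((R \land Q) \to R); \lnot (P \to \lnot Q); \lnot (\lnot S \to (Q \land (Q \lor (\lnot Q \land Q))))}.
\lnot (P \to \lnot Q): α-rule — add P, \lnot \lnot Q.
\lnot (\lnot S \to (Q \land (Q \lor (\lnot Q \land Q)))): α-rule — add \lnot S, \lnot (Q \land (Q \lor (\lnot Q \land Q))).
((R \land Q) \to R): β-rule — branch into \lnot (R \land Q)  //  R.
  branch 1 (add \lnot (R \land Q)):
    \lnot (Q \land (Q \lor (\lnot Q \land Q))): β-rule — branch into \lnot Q  //  \lnot (Q \lor (\lnot Q \land Q)).
      branch 1.1 (add \lnot Q):
        × closes — contains both Q and \lnot Q.
      branch 1.2 (add \lnot (Q \lor (\lnot Q \land Q))):
        \lnot (Q \lor (\lnot Q \land Q)): α-rule — add \lnot Q, \lnot (\lnot Q \land Q).
        × closes — contains both Q and \lnot Q.
  branch 2 (add R):
    \lnot (Q \land (Q \lor (\lnot Q \land Q))): β-rule — branch into \lnot Q  //  \lnot (Q \lor (\lnot Q \land Q)).
      branch 2.1 (add \lnot Q):
        × closes — contains both Q and \lnot Q.
      branch 2.2 (add \lnot (Q \lor (\lnot Q \land Q))):
        \lnot (Q \lor (\lnot Q \land Q)): α-rule — add \lnot Q, \lnot (\lnot Q \land Q).
        × closes — contains both Q and \lnot Q.
All 4 branches close.
Every branch closed, so the premises entail the conclusion.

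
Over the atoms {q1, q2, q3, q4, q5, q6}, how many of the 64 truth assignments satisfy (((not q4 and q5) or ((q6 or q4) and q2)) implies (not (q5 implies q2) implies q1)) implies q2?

Initial set: {((((not q4 and q5) or ((q6 or q4) and q2)) implies (not (q5 implies q2) implies q1)) implies q2)}.
((((not q4 and q5) or ((q6 or q4) and q2)) implies (not (q5 implies q2) implies q1)) implies q2): β-rule — branch into not (((not q4 and q5) or ((q6 or q4) and q2)) implies (not (q5 implies q2) implies q1))  //  q2.
  branch 1 (add not (((not q4 and q5) or ((q6 or q4) and q2)) implies (not (q5 implies q2) implies q1))):
    not (((not q4 and q5) or ((q6 or q4) and q2)) implies (not (q5 implies q2) implies q1)): α-rule — add ((not q4 and q5) or ((q6 or q4) and q2)), not (not (q5 implies q2) implies q1).
    not (not (q5 implies q2) implies q1): α-rule — add not (q5 implies q2), not q1.
    not (q5 implies q2): α-rule — add q5, not q2.
    ((not q4 and q5) or ((q6 or q4) and q2)): β-rule — branch into (not q4 and q5)  //  ((q6 or q4) and q2).
      branch 1.1 (add (not q4 and q5)):
        (not q4 and q5): α-rule — add not q4, q5.
        ○ open, literals {q1=F, q2=F, q4=F, q5=T}.
      branch 1.2 (add ((q6 or q4) and q2)):
        ((q6 or q4) and q2): α-rule — add (q6 or q4), q2.
        × closes — contains both q2 and not q2.
  branch 2 (add q2):
    ○ open, literals {q2=T}.
1 branch closed, 2 open.
Each open branch fixes some atoms; the unmentioned ones are free. Counting distinct full assignments: branch {q1=F, q2=F, q4=F, q5=T} (q3, q6) contributes 4 new; branch {q2=T} (q1, q3, q4, q5, q6) contributes 32 new. Total: 36.

36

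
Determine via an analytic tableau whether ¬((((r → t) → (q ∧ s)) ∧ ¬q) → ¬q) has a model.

Unsatisfiable

Initial set: {¬((((r → t) → (q ∧ s)) ∧ ¬q) → ¬q)}.
¬((((r → t) → (q ∧ s)) ∧ ¬q) → ¬q): α-rule — add (((r → t) → (q ∧ s)) ∧ ¬q), ¬¬q.
(((r → t) → (q ∧ s)) ∧ ¬q): α-rule — add ((r → t) → (q ∧ s)), ¬q.
× closes — contains both q and ¬q.
All 1 branch closes.
Every branch closed; the formula is unsatisfiable.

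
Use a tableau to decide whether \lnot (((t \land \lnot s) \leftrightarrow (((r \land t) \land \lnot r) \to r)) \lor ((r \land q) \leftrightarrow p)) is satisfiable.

Initial set: {T \lnot (((t \land \lnot s) \leftrightarrow (((r \land t) \land \lnot r) \to r)) \lor ((r \land q) \leftrightarrow p))}.
T \lnot (((t \land \lnot s) \leftrightarrow (((r \land t) \land \lnot r) \to r)) \lor ((r \land q) \leftrightarrow p)): α-rule — add F ((t \land \lnot s) \leftrightarrow (((r \land t) \land \lnot r) \to r)), F ((r \land q) \leftrightarrow p).
F ((t \land \lnot s) \leftrightarrow (((r \land t) \land \lnot r) \to r)): β-rule — branch into T (t \land \lnot s), F (((r \land t) \land \lnot r) \to r)  //  F (t \land \lnot s), T (((r \land t) \land \lnot r) \to r).
  branch 1 (add T (t \land \lnot s), F (((r \land t) \land \lnot r) \to r)):
    T (t \land \lnot s): α-rule — add T t, T \lnot s.
    F (((r \land t) \land \lnot r) \to r): α-rule — add T ((r \land t) \land \lnot r), F r.
    T ((r \land t) \land \lnot r): α-rule — add T (r \land t), T \lnot r.
    T (r \land t): α-rule — add T r, T t.
    × closes — contains both r and \lnot r.
  branch 2 (add F (t \land \lnot s), T (((r \land t) \land \lnot r) \to r)):
    F ((r \land q) \leftrightarrow p): β-rule — branch into T (r \land q), F p  //  F (r \land q), T p.
      branch 2.1 (add T (r \land q), F p):
        T (r \land q): α-rule — add T r, T q.
        F (t \land \lnot s): β-rule — branch into F t  //  F \lnot s.
          branch 2.1.1 (add F t):
            T (((r \land t) \land \lnot r) \to r): β-rule — branch into F ((r \land t) \land \lnot r)  //  T r.
              branch 2.1.1.1 (add F ((r \land t) \land \lnot r)):
                F ((r \land t) \land \lnot r): β-rule — branch into F (r \land t)  //  F \lnot r.
                  branch 2.1.1.1.1 (add F (r \land t)):
                    F (r \land t): β-rule — branch into F r  //  F t.
                      branch 2.1.1.1.1.1 (add F r):
                        × closes — contains both r and \lnot r.
                      branch 2.1.1.1.1.2 (add F t):
                        ○ open, literals {p=false, q=true, r=true, t=false}.
                  branch 2.1.1.1.2 (add F \lnot r):
                    ○ open, literals {p=false, q=true, r=true, t=false}.
              branch 2.1.1.2 (add T r):
                ○ open, literals {p=false, q=true, r=true, t=false}.
          branch 2.1.2 (add F \lnot s):
            T (((r \land t) \land \lnot r) \to r): β-rule — branch into F ((r \land t) \land \lnot r)  //  T r.
              branch 2.1.2.1 (add F ((r \land t) \land \lnot r)):
                F ((r \land t) \land \lnot r): β-rule — branch into F (r \land t)  //  F \lnot r.
                  branch 2.1.2.1.1 (add F (r \land t)):
                    F (r \land t): β-rule — branch into F r  //  F t.
                      branch 2.1.2.1.1.1 (add F r):
                        × closes — contains both r and \lnot r.
                      branch 2.1.2.1.1.2 (add F t):
                        ○ open, literals {p=false, q=true, r=true, s=true, t=false}.
                  branch 2.1.2.1.2 (add F \lnot r):
                    ○ open, literals {p=false, q=true, r=true, s=true}.
              branch 2.1.2.2 (add T r):
                ○ open, literals {p=false, q=true, r=true, s=true}.
      branch 2.2 (add F (r \land q), T p):
        F (t \land \lnot s): β-rule — branch into F t  //  F \lnot s.
          branch 2.2.1 (add F t):
            T (((r \land t) \land \lnot r) \to r): β-rule — branch into F ((r \land t) \land \lnot r)  //  T r.
              branch 2.2.1.1 (add F ((r \land t) \land \lnot r)):
                F (r \land q): β-rule — branch into F r  //  F q.
                  branch 2.2.1.1.1 (add F r):
                    F ((r \land t) \land \lnot r): β-rule — branch into F (r \land t)  //  F \lnot r.
                      branch 2.2.1.1.1.1 (add F (r \land t)):
                        F (r \land t): β-rule — branch into F r  //  F t.
                          branch 2.2.1.1.1.1.1 (add F r):
                            ○ open, literals {p=true, r=false, t=false}.
                          branch 2.2.1.1.1.1.2 (add F t):
                            ○ open, literals {p=true, r=false, t=false}.
                      branch 2.2.1.1.1.2 (add F \lnot r):
                        × closes — contains both r and \lnot r.
                  branch 2.2.1.1.2 (add F q):
                    F ((r \land t) \land \lnot r): β-rule — branch into F (r \land t)  //  F \lnot r.
                      branch 2.2.1.1.2.1 (add F (r \land t)):
                        F (r \land t): β-rule — branch into F r  //  F t.
                          branch 2.2.1.1.2.1.1 (add F r):
                            ○ open, literals {p=true, q=false, r=false, t=false}.
                          branch 2.2.1.1.2.1.2 (add F t):
                            ○ open, literals {p=true, q=false, t=false}.
                      branch 2.2.1.1.2.2 (add F \lnot r):
                        ○ open, literals {p=true, q=false, r=true, t=false}.
              branch 2.2.1.2 (add T r):
                F (r \land q): β-rule — branch into F r  //  F q.
                  branch 2.2.1.2.1 (add F r):
                    × closes — contains both r and \lnot r.
                  branch 2.2.1.2.2 (add F q):
                    ○ open, literals {p=true, q=false, r=true, t=false}.
          branch 2.2.2 (add F \lnot s):
            T (((r \land t) \land \lnot r) \to r): β-rule — branch into F ((r \land t) \land \lnot r)  //  T r.
              branch 2.2.2.1 (add F ((r \land t) \land \lnot r)):
                F (r \land q): β-rule — branch into F r  //  F q.
                  branch 2.2.2.1.1 (add F r):
                    F ((r \land t) \land \lnot r): β-rule — branch into F (r \land t)  //  F \lnot r.
                      branch 2.2.2.1.1.1 (add F (r \land t)):
                        F (r \land t): β-rule — branch into F r  //  F t.
                          branch 2.2.2.1.1.1.1 (add F r):
                            ○ open, literals {p=true, r=false, s=true}.
                          branch 2.2.2.1.1.1.2 (add F t):
                            ○ open, literals {p=true, r=false, s=true, t=false}.
                      branch 2.2.2.1.1.2 (add F \lnot r):
                        × closes — contains both r and \lnot r.
                  branch 2.2.2.1.2 (add F q):
                    F ((r \land t) \land \lnot r): β-rule — branch into F (r \land t)  //  F \lnot r.
                      branch 2.2.2.1.2.1 (add F (r \land t)):
                        F (r \land t): β-rule — branch into F r  //  F t.
                          branch 2.2.2.1.2.1.1 (add F r):
                            ○ open, literals {p=true, q=false, r=false, s=true}.
                          branch 2.2.2.1.2.1.2 (add F t):
                            ○ open, literals {p=true, q=false, s=true, t=false}.
                      branch 2.2.2.1.2.2 (add F \lnot r):
                        ○ open, literals {p=true, q=false, r=true, s=true}.
              branch 2.2.2.2 (add T r):
                F (r \land q): β-rule — branch into F r  //  F q.
                  branch 2.2.2.2.1 (add F r):
                    × closes — contains both r and \lnot r.
                  branch 2.2.2.2.2 (add F q):
                    ○ open, literals {p=true, q=false, r=true, s=true}.
7 branches closed, 18 open.
An open branch gives a satisfying assignment: p=false, q=true, r=true, t=false.

Satisfiable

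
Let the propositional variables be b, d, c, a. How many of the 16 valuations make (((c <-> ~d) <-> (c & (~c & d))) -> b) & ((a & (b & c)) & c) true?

2

Initial set: {T ((((c <-> ~d) <-> (c & (~c & d))) -> b) & ((a & (b & c)) & c))}.
T ((((c <-> ~d) <-> (c & (~c & d))) -> b) & ((a & (b & c)) & c)): α-rule — add T (((c <-> ~d) <-> (c & (~c & d))) -> b), T ((a & (b & c)) & c).
T ((a & (b & c)) & c): α-rule — add T (a & (b & c)), T c.
T (a & (b & c)): α-rule — add T a, T (b & c).
T (b & c): α-rule — add T b, T c.
T (((c <-> ~d) <-> (c & (~c & d))) -> b): β-rule — branch into F ((c <-> ~d) <-> (c & (~c & d)))  //  T b.
  branch 1 (add F ((c <-> ~d) <-> (c & (~c & d)))):
    F ((c <-> ~d) <-> (c & (~c & d))): β-rule — branch into T (c <-> ~d), F (c & (~c & d))  //  F (c <-> ~d), T (c & (~c & d)).
      branch 1.1 (add T (c <-> ~d), F (c & (~c & d))):
        T (c <-> ~d): β-rule — branch into T c, T ~d  //  F c, F ~d.
          branch 1.1.1 (add T c, T ~d):
            F (c & (~c & d)): β-rule — branch into F c  //  F (~c & d).
              branch 1.1.1.1 (add F c):
                × closes — contains both c and ~c.
              branch 1.1.1.2 (add F (~c & d)):
                F (~c & d): β-rule — branch into F ~c  //  F d.
                  branch 1.1.1.2.1 (add F ~c):
                    ○ open, literals {a=T, b=T, c=T, d=F}.
                  branch 1.1.1.2.2 (add F d):
                    ○ open, literals {a=T, b=T, c=T, d=F}.
          branch 1.1.2 (add F c, F ~d):
            × closes — contains both c and ~c.
      branch 1.2 (add F (c <-> ~d), T (c & (~c & d))):
        T (c & (~c & d)): α-rule — add T c, T (~c & d).
        T (~c & d): α-rule — add T ~c, T d.
        × closes — contains both c and ~c.
  branch 2 (add T b):
    ○ open, literals {a=T, b=T, c=T}.
3 branches closed, 3 open.
Each open branch fixes some atoms; the unmentioned ones are free. Counting distinct full assignments: branch {a=T, b=T, c=T, d=F} (none free) contributes 1 new; branch {a=T, b=T, c=T, d=F} (none free) contributes 0 new; branch {a=T, b=T, c=T} (d) contributes 1 new. Total: 2.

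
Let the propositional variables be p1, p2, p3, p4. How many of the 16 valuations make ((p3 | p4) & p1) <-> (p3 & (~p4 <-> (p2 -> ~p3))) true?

Initial set: {(((p3 | p4) & p1) <-> (p3 & (~p4 <-> (p2 -> ~p3))))}.
(((p3 | p4) & p1) <-> (p3 & (~p4 <-> (p2 -> ~p3)))): β-rule — branch into ((p3 | p4) & p1), (p3 & (~p4 <-> (p2 -> ~p3)))  //  ~((p3 | p4) & p1), ~(p3 & (~p4 <-> (p2 -> ~p3))).
  branch 1 (add ((p3 | p4) & p1), (p3 & (~p4 <-> (p2 -> ~p3)))):
    ((p3 | p4) & p1): α-rule — add (p3 | p4), p1.
    (p3 & (~p4 <-> (p2 -> ~p3))): α-rule — add p3, (~p4 <-> (p2 -> ~p3)).
    (p3 | p4): β-rule — branch into p3  //  p4.
      branch 1.1 (add p3):
        (~p4 <-> (p2 -> ~p3)): β-rule — branch into ~p4, (p2 -> ~p3)  //  ~~p4, ~(p2 -> ~p3).
          branch 1.1.1 (add ~p4, (p2 -> ~p3)):
            (p2 -> ~p3): β-rule — branch into ~p2  //  ~p3.
              branch 1.1.1.1 (add ~p2):
                ○ open, literals {p1=true, p2=false, p3=true, p4=false}.
              branch 1.1.1.2 (add ~p3):
                × closes — contains both p3 and ~p3.
          branch 1.1.2 (add ~~p4, ~(p2 -> ~p3)):
            ~(p2 -> ~p3): α-rule — add p2, ~~p3.
            ○ open, literals {p1=true, p2=true, p3=true, p4=true}.
      branch 1.2 (add p4):
        (~p4 <-> (p2 -> ~p3)): β-rule — branch into ~p4, (p2 -> ~p3)  //  ~~p4, ~(p2 -> ~p3).
          branch 1.2.1 (add ~p4, (p2 -> ~p3)):
            × closes — contains both p4 and ~p4.
          branch 1.2.2 (add ~~p4, ~(p2 -> ~p3)):
            ~(p2 -> ~p3): α-rule — add p2, ~~p3.
            ○ open, literals {p1=true, p2=true, p3=true, p4=true}.
  branch 2 (add ~((p3 | p4) & p1), ~(p3 & (~p4 <-> (p2 -> ~p3)))):
    ~((p3 | p4) & p1): β-rule — branch into ~(p3 | p4)  //  ~p1.
      branch 2.1 (add ~(p3 | p4)):
        ~(p3 | p4): α-rule — add ~p3, ~p4.
        ~(p3 & (~p4 <-> (p2 -> ~p3))): β-rule — branch into ~p3  //  ~(~p4 <-> (p2 -> ~p3)).
          branch 2.1.1 (add ~p3):
            ○ open, literals {p3=false, p4=false}.
          branch 2.1.2 (add ~(~p4 <-> (p2 -> ~p3))):
            ~(~p4 <-> (p2 -> ~p3)): β-rule — branch into ~p4, ~(p2 -> ~p3)  //  ~~p4, (p2 -> ~p3).
              branch 2.1.2.1 (add ~p4, ~(p2 -> ~p3)):
                ~(p2 -> ~p3): α-rule — add p2, ~~p3.
                × closes — contains both p3 and ~p3.
              branch 2.1.2.2 (add ~~p4, (p2 -> ~p3)):
                × closes — contains both p4 and ~p4.
      branch 2.2 (add ~p1):
        ~(p3 & (~p4 <-> (p2 -> ~p3))): β-rule — branch into ~p3  //  ~(~p4 <-> (p2 -> ~p3)).
          branch 2.2.1 (add ~p3):
            ○ open, literals {p1=false, p3=false}.
          branch 2.2.2 (add ~(~p4 <-> (p2 -> ~p3))):
            ~(~p4 <-> (p2 -> ~p3)): β-rule — branch into ~p4, ~(p2 -> ~p3)  //  ~~p4, (p2 -> ~p3).
              branch 2.2.2.1 (add ~p4, ~(p2 -> ~p3)):
                ~(p2 -> ~p3): α-rule — add p2, ~~p3.
                ○ open, literals {p1=false, p2=true, p3=true, p4=false}.
              branch 2.2.2.2 (add ~~p4, (p2 -> ~p3)):
                (p2 -> ~p3): β-rule — branch into ~p2  //  ~p3.
                  branch 2.2.2.2.1 (add ~p2):
                    ○ open, literals {p1=false, p2=false, p4=true}.
                  branch 2.2.2.2.2 (add ~p3):
                    ○ open, literals {p1=false, p3=false, p4=true}.
4 branches closed, 8 open.
Each open branch fixes some atoms; the unmentioned ones are free. Counting distinct full assignments: branch {p1=true, p2=false, p3=true, p4=false} (none free) contributes 1 new; branch {p1=true, p2=true, p3=true, p4=true} (none free) contributes 1 new; branch {p1=true, p2=true, p3=true, p4=true} (none free) contributes 0 new; branch {p3=false, p4=false} (p1, p2) contributes 4 new; branch {p1=false, p3=false} (p2, p4) contributes 2 new; branch {p1=false, p2=true, p3=true, p4=false} (none free) contributes 1 new; branch {p1=false, p2=false, p4=true} (p3) contributes 1 new; branch {p1=false, p3=false, p4=true} (p2) contributes 0 new. Total: 10.

10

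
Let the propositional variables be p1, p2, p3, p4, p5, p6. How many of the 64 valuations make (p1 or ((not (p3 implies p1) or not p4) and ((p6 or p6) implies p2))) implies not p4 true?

Initial set: {T ((p1 or ((not (p3 implies p1) or not p4) and ((p6 or p6) implies p2))) implies not p4)}.
T ((p1 or ((not (p3 implies p1) or not p4) and ((p6 or p6) implies p2))) implies not p4): β-rule — branch into F (p1 or ((not (p3 implies p1) or not p4) and ((p6 or p6) implies p2)))  //  T not p4.
  branch 1 (add F (p1 or ((not (p3 implies p1) or not p4) and ((p6 or p6) implies p2)))):
    F (p1 or ((not (p3 implies p1) or not p4) and ((p6 or p6) implies p2))): α-rule — add F p1, F ((not (p3 implies p1) or not p4) and ((p6 or p6) implies p2)).
    F ((not (p3 implies p1) or not p4) and ((p6 or p6) implies p2)): β-rule — branch into F (not (p3 implies p1) or not p4)  //  F ((p6 or p6) implies p2).
      branch 1.1 (add F (not (p3 implies p1) or not p4)):
        F (not (p3 implies p1) or not p4): α-rule — add F not (p3 implies p1), F not p4.
        F not (p3 implies p1): β-rule — branch into F p3  //  T p1.
          branch 1.1.1 (add F p3):
            ○ open, literals {p1=0, p3=0, p4=1}.
          branch 1.1.2 (add T p1):
            × closes — contains both p1 and not p1.
      branch 1.2 (add F ((p6 or p6) implies p2)):
        F ((p6 or p6) implies p2): α-rule — add T (p6 or p6), F p2.
        T (p6 or p6): β-rule — branch into T p6  //  T p6.
          branch 1.2.1 (add T p6):
            ○ open, literals {p1=0, p2=0, p6=1}.
          branch 1.2.2 (add T p6):
            ○ open, literals {p1=0, p2=0, p6=1}.
  branch 2 (add T not p4):
    ○ open, literals {p4=0}.
1 branch closed, 4 open.
Each open branch fixes some atoms; the unmentioned ones are free. Counting distinct full assignments: branch {p1=0, p3=0, p4=1} (p2, p5, p6) contributes 8 new; branch {p1=0, p2=0, p6=1} (p3, p4, p5) contributes 6 new; branch {p1=0, p2=0, p6=1} (p3, p4, p5) contributes 0 new; branch {p4=0} (p1, p2, p3, p5, p6) contributes 28 new. Total: 42.

42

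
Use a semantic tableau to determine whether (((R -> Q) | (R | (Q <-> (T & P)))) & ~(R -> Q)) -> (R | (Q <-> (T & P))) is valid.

Assume the negation and expand:
Initial set: {~((((R -> Q) | (R | (Q <-> (T & P)))) & ~(R -> Q)) -> (R | (Q <-> (T & P))))}.
~((((R -> Q) | (R | (Q <-> (T & P)))) & ~(R -> Q)) -> (R | (Q <-> (T & P)))): α-rule — add (((R -> Q) | (R | (Q <-> (T & P)))) & ~(R -> Q)), ~(R | (Q <-> (T & P))).
(((R -> Q) | (R | (Q <-> (T & P)))) & ~(R -> Q)): α-rule — add ((R -> Q) | (R | (Q <-> (T & P)))), ~(R -> Q).
~(R | (Q <-> (T & P))): α-rule — add ~R, ~(Q <-> (T & P)).
~(R -> Q): α-rule — add R, ~Q.
× closes — contains both R and ~R.
All 1 branch closes.
Every branch closed, so the negation is unsatisfiable and the formula is valid.

Valid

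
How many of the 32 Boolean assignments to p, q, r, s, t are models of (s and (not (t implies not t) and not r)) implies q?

30

Initial set: {((s and (not (t implies not t) and not r)) implies q)}.
((s and (not (t implies not t) and not r)) implies q): β-rule — branch into not (s and (not (t implies not t) and not r))  //  q.
  branch 1 (add not (s and (not (t implies not t) and not r))):
    not (s and (not (t implies not t) and not r)): β-rule — branch into not s  //  not (not (t implies not t) and not r).
      branch 1.1 (add not s):
        ○ open, literals {s=false}.
      branch 1.2 (add not (not (t implies not t) and not r)):
        not (not (t implies not t) and not r): β-rule — branch into not not (t implies not t)  //  not not r.
          branch 1.2.1 (add not not (t implies not t)):
            not not (t implies not t): β-rule — branch into not t  //  not t.
              branch 1.2.1.1 (add not t):
                ○ open, literals {t=false}.
              branch 1.2.1.2 (add not t):
                ○ open, literals {t=false}.
          branch 1.2.2 (add not not r):
            ○ open, literals {r=true}.
  branch 2 (add q):
    ○ open, literals {q=true}.
0 branches closed, 5 open.
Each open branch fixes some atoms; the unmentioned ones are free. Counting distinct full assignments: branch {s=false} (p, q, r, t) contributes 16 new; branch {t=false} (p, q, r, s) contributes 8 new; branch {t=false} (p, q, r, s) contributes 0 new; branch {r=true} (p, q, s, t) contributes 4 new; branch {q=true} (p, r, s, t) contributes 2 new. Total: 30.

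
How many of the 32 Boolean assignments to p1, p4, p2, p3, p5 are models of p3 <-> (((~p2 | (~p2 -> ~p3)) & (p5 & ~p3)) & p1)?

Initial set: {(p3 <-> (((~p2 | (~p2 -> ~p3)) & (p5 & ~p3)) & p1))}.
(p3 <-> (((~p2 | (~p2 -> ~p3)) & (p5 & ~p3)) & p1)): β-rule — branch into p3, (((~p2 | (~p2 -> ~p3)) & (p5 & ~p3)) & p1)  //  ~p3, ~(((~p2 | (~p2 -> ~p3)) & (p5 & ~p3)) & p1).
  branch 1 (add p3, (((~p2 | (~p2 -> ~p3)) & (p5 & ~p3)) & p1)):
    (((~p2 | (~p2 -> ~p3)) & (p5 & ~p3)) & p1): α-rule — add ((~p2 | (~p2 -> ~p3)) & (p5 & ~p3)), p1.
    ((~p2 | (~p2 -> ~p3)) & (p5 & ~p3)): α-rule — add (~p2 | (~p2 -> ~p3)), (p5 & ~p3).
    (p5 & ~p3): α-rule — add p5, ~p3.
    × closes — contains both p3 and ~p3.
  branch 2 (add ~p3, ~(((~p2 | (~p2 -> ~p3)) & (p5 & ~p3)) & p1)):
    ~(((~p2 | (~p2 -> ~p3)) & (p5 & ~p3)) & p1): β-rule — branch into ~((~p2 | (~p2 -> ~p3)) & (p5 & ~p3))  //  ~p1.
      branch 2.1 (add ~((~p2 | (~p2 -> ~p3)) & (p5 & ~p3))):
        ~((~p2 | (~p2 -> ~p3)) & (p5 & ~p3)): β-rule — branch into ~(~p2 | (~p2 -> ~p3))  //  ~(p5 & ~p3).
          branch 2.1.1 (add ~(~p2 | (~p2 -> ~p3))):
            ~(~p2 | (~p2 -> ~p3)): α-rule — add ~~p2, ~(~p2 -> ~p3).
            ~(~p2 -> ~p3): α-rule — add ~p2, ~~p3.
            × closes — contains both p2 and ~p2.
          branch 2.1.2 (add ~(p5 & ~p3)):
            ~(p5 & ~p3): β-rule — branch into ~p5  //  ~~p3.
              branch 2.1.2.1 (add ~p5):
                ○ open, literals {p3=false, p5=false}.
              branch 2.1.2.2 (add ~~p3):
                × closes — contains both p3 and ~p3.
      branch 2.2 (add ~p1):
        ○ open, literals {p1=false, p3=false}.
3 branches closed, 2 open.
Each open branch fixes some atoms; the unmentioned ones are free. Counting distinct full assignments: branch {p3=false, p5=false} (p1, p4, p2) contributes 8 new; branch {p1=false, p3=false} (p4, p2, p5) contributes 4 new. Total: 12.

12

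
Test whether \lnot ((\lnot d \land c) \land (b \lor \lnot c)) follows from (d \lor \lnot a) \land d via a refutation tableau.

Initial set: {((d \lor \lnot a) \land d); \lnot \lnot ((\lnot d \land c) \land (b \lor \lnot c))}.
((d \lor \lnot a) \land d): α-rule — add (d \lor \lnot a), d.
\lnot \lnot ((\lnot d \land c) \land (b \lor \lnot c)): α-rule — add (\lnot d \land c), (b \lor \lnot c).
(\lnot d \land c): α-rule — add \lnot d, c.
× closes — contains both d and \lnot d.
All 1 branch closes.
Every branch closed, so the premises entail the conclusion.

Yes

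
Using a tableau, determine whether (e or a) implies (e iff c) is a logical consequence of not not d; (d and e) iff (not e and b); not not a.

Initial set: {not not d; ((d and e) iff (not e and b)); not not a; not ((e or a) implies (e iff c))}.
not not d: drop double negation, giving d.
not not a: drop double negation, giving a.
not ((e or a) implies (e iff c)): α-rule — add (e or a), not (e iff c).
((d and e) iff (not e and b)): β-rule — branch into (d and e), (not e and b)  //  not (d and e), not (not e and b).
  branch 1 (add (d and e), (not e and b)):
    (d and e): α-rule — add d, e.
    (not e and b): α-rule — add not e, b.
    × closes — contains both e and not e.
  branch 2 (add not (d and e), not (not e and b)):
    (e or a): β-rule — branch into e  //  a.
      branch 2.1 (add e):
        not (e iff c): β-rule — branch into e, not c  //  not e, c.
          branch 2.1.1 (add e, not c):
            not (d and e): β-rule — branch into not d  //  not e.
              branch 2.1.1.1 (add not d):
                × closes — contains both d and not d.
              branch 2.1.1.2 (add not e):
                × closes — contains both e and not e.
          branch 2.1.2 (add not e, c):
            × closes — contains both e and not e.
      branch 2.2 (add a):
        not (e iff c): β-rule — branch into e, not c  //  not e, c.
          branch 2.2.1 (add e, not c):
            not (d and e): β-rule — branch into not d  //  not e.
              branch 2.2.1.1 (add not d):
                × closes — contains both d and not d.
              branch 2.2.1.2 (add not e):
                × closes — contains both e and not e.
          branch 2.2.2 (add not e, c):
            not (d and e): β-rule — branch into not d  //  not e.
              branch 2.2.2.1 (add not d):
                × closes — contains both d and not d.
              branch 2.2.2.2 (add not e):
                not (not e and b): β-rule — branch into not not e  //  not b.
                  branch 2.2.2.2.1 (add not not e):
                    × closes — contains both e and not e.
                  branch 2.2.2.2.2 (add not b):
                    ○ open, literals {a=1, b=0, c=1, d=1, e=0}.
8 branches closed, 1 open.
An open branch gives a countermodel: a=1, b=0, c=1, d=1, e=0 (unmentioned atoms arbitrary); the premises hold there but the conclusion fails.

No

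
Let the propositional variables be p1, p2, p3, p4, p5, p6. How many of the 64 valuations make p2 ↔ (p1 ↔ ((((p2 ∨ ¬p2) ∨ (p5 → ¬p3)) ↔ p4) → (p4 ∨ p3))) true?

32

Initial set: {(p2 ↔ (p1 ↔ ((((p2 ∨ ¬p2) ∨ (p5 → ¬p3)) ↔ p4) → (p4 ∨ p3))))}.
(p2 ↔ (p1 ↔ ((((p2 ∨ ¬p2) ∨ (p5 → ¬p3)) ↔ p4) → (p4 ∨ p3)))): β-rule — branch into p2, (p1 ↔ ((((p2 ∨ ¬p2) ∨ (p5 → ¬p3)) ↔ p4) → (p4 ∨ p3)))  //  ¬p2, ¬(p1 ↔ ((((p2 ∨ ¬p2) ∨ (p5 → ¬p3)) ↔ p4) → (p4 ∨ p3))).
  branch 1 (add p2, (p1 ↔ ((((p2 ∨ ¬p2) ∨ (p5 → ¬p3)) ↔ p4) → (p4 ∨ p3)))):
    (p1 ↔ ((((p2 ∨ ¬p2) ∨ (p5 → ¬p3)) ↔ p4) → (p4 ∨ p3))): β-rule — branch into p1, ((((p2 ∨ ¬p2) ∨ (p5 → ¬p3)) ↔ p4) → (p4 ∨ p3))  //  ¬p1, ¬((((p2 ∨ ¬p2) ∨ (p5 → ¬p3)) ↔ p4) → (p4 ∨ p3)).
      branch 1.1 (add p1, ((((p2 ∨ ¬p2) ∨ (p5 → ¬p3)) ↔ p4) → (p4 ∨ p3))):
        ((((p2 ∨ ¬p2) ∨ (p5 → ¬p3)) ↔ p4) → (p4 ∨ p3)): β-rule — branch into ¬(((p2 ∨ ¬p2) ∨ (p5 → ¬p3)) ↔ p4)  //  (p4 ∨ p3).
          branch 1.1.1 (add ¬(((p2 ∨ ¬p2) ∨ (p5 → ¬p3)) ↔ p4)):
            ¬(((p2 ∨ ¬p2) ∨ (p5 → ¬p3)) ↔ p4): β-rule — branch into ((p2 ∨ ¬p2) ∨ (p5 → ¬p3)), ¬p4  //  ¬((p2 ∨ ¬p2) ∨ (p5 → ¬p3)), p4.
              branch 1.1.1.1 (add ((p2 ∨ ¬p2) ∨ (p5 → ¬p3)), ¬p4):
                ((p2 ∨ ¬p2) ∨ (p5 → ¬p3)): β-rule — branch into (p2 ∨ ¬p2)  //  (p5 → ¬p3).
                  branch 1.1.1.1.1 (add (p2 ∨ ¬p2)):
                    (p2 ∨ ¬p2): β-rule — branch into p2  //  ¬p2.
                      branch 1.1.1.1.1.1 (add p2):
                        ○ open, literals {p1=T, p2=T, p4=F}.
                      branch 1.1.1.1.1.2 (add ¬p2):
                        × closes — contains both p2 and ¬p2.
                  branch 1.1.1.1.2 (add (p5 → ¬p3)):
                    (p5 → ¬p3): β-rule — branch into ¬p5  //  ¬p3.
                      branch 1.1.1.1.2.1 (add ¬p5):
                        ○ open, literals {p1=T, p2=T, p4=F, p5=F}.
                      branch 1.1.1.1.2.2 (add ¬p3):
                        ○ open, literals {p1=T, p2=T, p3=F, p4=F}.
              branch 1.1.1.2 (add ¬((p2 ∨ ¬p2) ∨ (p5 → ¬p3)), p4):
                ¬((p2 ∨ ¬p2) ∨ (p5 → ¬p3)): α-rule — add ¬(p2 ∨ ¬p2), ¬(p5 → ¬p3).
                ¬(p2 ∨ ¬p2): α-rule — add ¬p2, ¬¬p2.
                × closes — contains both p2 and ¬p2.
          branch 1.1.2 (add (p4 ∨ p3)):
            (p4 ∨ p3): β-rule — branch into p4  //  p3.
              branch 1.1.2.1 (add p4):
                ○ open, literals {p1=T, p2=T, p4=T}.
              branch 1.1.2.2 (add p3):
                ○ open, literals {p1=T, p2=T, p3=T}.
      branch 1.2 (add ¬p1, ¬((((p2 ∨ ¬p2) ∨ (p5 → ¬p3)) ↔ p4) → (p4 ∨ p3))):
        ¬((((p2 ∨ ¬p2) ∨ (p5 → ¬p3)) ↔ p4) → (p4 ∨ p3)): α-rule — add (((p2 ∨ ¬p2) ∨ (p5 → ¬p3)) ↔ p4), ¬(p4 ∨ p3).
        ¬(p4 ∨ p3): α-rule — add ¬p4, ¬p3.
        (((p2 ∨ ¬p2) ∨ (p5 → ¬p3)) ↔ p4): β-rule — branch into ((p2 ∨ ¬p2) ∨ (p5 → ¬p3)), p4  //  ¬((p2 ∨ ¬p2) ∨ (p5 → ¬p3)), ¬p4.
          branch 1.2.1 (add ((p2 ∨ ¬p2) ∨ (p5 → ¬p3)), p4):
            × closes — contains both p4 and ¬p4.
          branch 1.2.2 (add ¬((p2 ∨ ¬p2) ∨ (p5 → ¬p3)), ¬p4):
            ¬((p2 ∨ ¬p2) ∨ (p5 → ¬p3)): α-rule — add ¬(p2 ∨ ¬p2), ¬(p5 → ¬p3).
            ¬(p2 ∨ ¬p2): α-rule — add ¬p2, ¬¬p2.
            × closes — contains both p2 and ¬p2.
  branch 2 (add ¬p2, ¬(p1 ↔ ((((p2 ∨ ¬p2) ∨ (p5 → ¬p3)) ↔ p4) → (p4 ∨ p3)))):
    ¬(p1 ↔ ((((p2 ∨ ¬p2) ∨ (p5 → ¬p3)) ↔ p4) → (p4 ∨ p3))): β-rule — branch into p1, ¬((((p2 ∨ ¬p2) ∨ (p5 → ¬p3)) ↔ p4) → (p4 ∨ p3))  //  ¬p1, ((((p2 ∨ ¬p2) ∨ (p5 → ¬p3)) ↔ p4) → (p4 ∨ p3)).
      branch 2.1 (add p1, ¬((((p2 ∨ ¬p2) ∨ (p5 → ¬p3)) ↔ p4) → (p4 ∨ p3))):
        ¬((((p2 ∨ ¬p2) ∨ (p5 → ¬p3)) ↔ p4) → (p4 ∨ p3)): α-rule — add (((p2 ∨ ¬p2) ∨ (p5 → ¬p3)) ↔ p4), ¬(p4 ∨ p3).
        ¬(p4 ∨ p3): α-rule — add ¬p4, ¬p3.
        (((p2 ∨ ¬p2) ∨ (p5 → ¬p3)) ↔ p4): β-rule — branch into ((p2 ∨ ¬p2) ∨ (p5 → ¬p3)), p4  //  ¬((p2 ∨ ¬p2) ∨ (p5 → ¬p3)), ¬p4.
          branch 2.1.1 (add ((p2 ∨ ¬p2) ∨ (p5 → ¬p3)), p4):
            × closes — contains both p4 and ¬p4.
          branch 2.1.2 (add ¬((p2 ∨ ¬p2) ∨ (p5 → ¬p3)), ¬p4):
            ¬((p2 ∨ ¬p2) ∨ (p5 → ¬p3)): α-rule — add ¬(p2 ∨ ¬p2), ¬(p5 → ¬p3).
            ¬(p2 ∨ ¬p2): α-rule — add ¬p2, ¬¬p2.
            × closes — contains both p2 and ¬p2.
      branch 2.2 (add ¬p1, ((((p2 ∨ ¬p2) ∨ (p5 → ¬p3)) ↔ p4) → (p4 ∨ p3))):
        ((((p2 ∨ ¬p2) ∨ (p5 → ¬p3)) ↔ p4) → (p4 ∨ p3)): β-rule — branch into ¬(((p2 ∨ ¬p2) ∨ (p5 → ¬p3)) ↔ p4)  //  (p4 ∨ p3).
          branch 2.2.1 (add ¬(((p2 ∨ ¬p2) ∨ (p5 → ¬p3)) ↔ p4)):
            ¬(((p2 ∨ ¬p2) ∨ (p5 → ¬p3)) ↔ p4): β-rule — branch into ((p2 ∨ ¬p2) ∨ (p5 → ¬p3)), ¬p4  //  ¬((p2 ∨ ¬p2) ∨ (p5 → ¬p3)), p4.
              branch 2.2.1.1 (add ((p2 ∨ ¬p2) ∨ (p5 → ¬p3)), ¬p4):
                ((p2 ∨ ¬p2) ∨ (p5 → ¬p3)): β-rule — branch into (p2 ∨ ¬p2)  //  (p5 → ¬p3).
                  branch 2.2.1.1.1 (add (p2 ∨ ¬p2)):
                    (p2 ∨ ¬p2): β-rule — branch into p2  //  ¬p2.
                      branch 2.2.1.1.1.1 (add p2):
                        × closes — contains both p2 and ¬p2.
                      branch 2.2.1.1.1.2 (add ¬p2):
                        ○ open, literals {p1=F, p2=F, p4=F}.
                  branch 2.2.1.1.2 (add (p5 → ¬p3)):
                    (p5 → ¬p3): β-rule — branch into ¬p5  //  ¬p3.
                      branch 2.2.1.1.2.1 (add ¬p5):
                        ○ open, literals {p1=F, p2=F, p4=F, p5=F}.
                      branch 2.2.1.1.2.2 (add ¬p3):
                        ○ open, literals {p1=F, p2=F, p3=F, p4=F}.
              branch 2.2.1.2 (add ¬((p2 ∨ ¬p2) ∨ (p5 → ¬p3)), p4):
                ¬((p2 ∨ ¬p2) ∨ (p5 → ¬p3)): α-rule — add ¬(p2 ∨ ¬p2), ¬(p5 → ¬p3).
                ¬(p2 ∨ ¬p2): α-rule — add ¬p2, ¬¬p2.
                × closes — contains both p2 and ¬p2.
          branch 2.2.2 (add (p4 ∨ p3)):
            (p4 ∨ p3): β-rule — branch into p4  //  p3.
              branch 2.2.2.1 (add p4):
                ○ open, literals {p1=F, p2=F, p4=T}.
              branch 2.2.2.2 (add p3):
                ○ open, literals {p1=F, p2=F, p3=T}.
8 branches closed, 10 open.
Each open branch fixes some atoms; the unmentioned ones are free. Counting distinct full assignments: branch {p1=T, p2=T, p4=F} (p3, p5, p6) contributes 8 new; branch {p1=T, p2=T, p4=F, p5=F} (p3, p6) contributes 0 new; branch {p1=T, p2=T, p3=F, p4=F} (p5, p6) contributes 0 new; branch {p1=T, p2=T, p4=T} (p3, p5, p6) contributes 8 new; branch {p1=T, p2=T, p3=T} (p4, p5, p6) contributes 0 new; branch {p1=F, p2=F, p4=F} (p3, p5, p6) contributes 8 new; branch {p1=F, p2=F, p4=F, p5=F} (p3, p6) contributes 0 new; branch {p1=F, p2=F, p3=F, p4=F} (p5, p6) contributes 0 new; branch {p1=F, p2=F, p4=T} (p3, p5, p6) contributes 8 new; branch {p1=F, p2=F, p3=T} (p4, p5, p6) contributes 0 new. Total: 32.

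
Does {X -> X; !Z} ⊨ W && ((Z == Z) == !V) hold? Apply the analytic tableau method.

No

Initial set: {(X -> X); !Z; !(W && ((Z == Z) == !V))}.
(X -> X): β-rule — branch into !X  //  X.
  branch 1 (add !X):
    !(W && ((Z == Z) == !V)): β-rule — branch into !W  //  !((Z == Z) == !V).
      branch 1.1 (add !W):
        ○ open, literals {W=false, X=false, Z=false}.
      branch 1.2 (add !((Z == Z) == !V)):
        !((Z == Z) == !V): β-rule — branch into (Z == Z), !!V  //  !(Z == Z), !V.
          branch 1.2.1 (add (Z == Z), !!V):
            (Z == Z): β-rule — branch into Z, Z  //  !Z, !Z.
              branch 1.2.1.1 (add Z, Z):
                × closes — contains both Z and !Z.
              branch 1.2.1.2 (add !Z, !Z):
                ○ open, literals {V=true, X=false, Z=false}.
          branch 1.2.2 (add !(Z == Z), !V):
            !(Z == Z): β-rule — branch into Z, !Z  //  !Z, Z.
              branch 1.2.2.1 (add Z, !Z):
                × closes — contains both Z and !Z.
              branch 1.2.2.2 (add !Z, Z):
                × closes — contains both Z and !Z.
  branch 2 (add X):
    !(W && ((Z == Z) == !V)): β-rule — branch into !W  //  !((Z == Z) == !V).
      branch 2.1 (add !W):
        ○ open, literals {W=false, X=true, Z=false}.
      branch 2.2 (add !((Z == Z) == !V)):
        !((Z == Z) == !V): β-rule — branch into (Z == Z), !!V  //  !(Z == Z), !V.
          branch 2.2.1 (add (Z == Z), !!V):
            (Z == Z): β-rule — branch into Z, Z  //  !Z, !Z.
              branch 2.2.1.1 (add Z, Z):
                × closes — contains both Z and !Z.
              branch 2.2.1.2 (add !Z, !Z):
                ○ open, literals {V=true, X=true, Z=false}.
          branch 2.2.2 (add !(Z == Z), !V):
            !(Z == Z): β-rule — branch into Z, !Z  //  !Z, Z.
              branch 2.2.2.1 (add Z, !Z):
                × closes — contains both Z and !Z.
              branch 2.2.2.2 (add !Z, Z):
                × closes — contains both Z and !Z.
6 branches closed, 4 open.
An open branch gives a countermodel: W=false, X=false, Z=false (unmentioned atoms arbitrary); the premises hold there but the conclusion fails.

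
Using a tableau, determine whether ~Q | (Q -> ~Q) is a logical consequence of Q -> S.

No

Initial set: {(Q -> S); ~(~Q | (Q -> ~Q))}.
~(~Q | (Q -> ~Q)): α-rule — add ~~Q, ~(Q -> ~Q).
~(Q -> ~Q): α-rule — add Q, ~~Q.
(Q -> S): β-rule — branch into ~Q  //  S.
  branch 1 (add ~Q):
    × closes — contains both Q and ~Q.
  branch 2 (add S):
    ○ open, literals {Q=1, S=1}.
1 branch closed, 1 open.
An open branch gives a countermodel: Q=1, S=1 (unmentioned atoms arbitrary); the premises hold there but the conclusion fails.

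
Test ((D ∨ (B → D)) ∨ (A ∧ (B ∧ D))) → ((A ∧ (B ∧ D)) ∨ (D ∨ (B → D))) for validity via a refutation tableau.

Valid

Assume the negation and expand:
Initial set: {¬(((D ∨ (B → D)) ∨ (A ∧ (B ∧ D))) → ((A ∧ (B ∧ D)) ∨ (D ∨ (B → D))))}.
¬(((D ∨ (B → D)) ∨ (A ∧ (B ∧ D))) → ((A ∧ (B ∧ D)) ∨ (D ∨ (B → D)))): α-rule — add ((D ∨ (B → D)) ∨ (A ∧ (B ∧ D))), ¬((A ∧ (B ∧ D)) ∨ (D ∨ (B → D))).
¬((A ∧ (B ∧ D)) ∨ (D ∨ (B → D))): α-rule — add ¬(A ∧ (B ∧ D)), ¬(D ∨ (B → D)).
¬(D ∨ (B → D)): α-rule — add ¬D, ¬(B → D).
¬(B → D): α-rule — add B, ¬D.
((D ∨ (B → D)) ∨ (A ∧ (B ∧ D))): β-rule — branch into (D ∨ (B → D))  //  (A ∧ (B ∧ D)).
  branch 1 (add (D ∨ (B → D))):
    ¬(A ∧ (B ∧ D)): β-rule — branch into ¬A  //  ¬(B ∧ D).
      branch 1.1 (add ¬A):
        (D ∨ (B → D)): β-rule — branch into D  //  (B → D).
          branch 1.1.1 (add D):
            × closes — contains both D and ¬D.
          branch 1.1.2 (add (B → D)):
            (B → D): β-rule — branch into ¬B  //  D.
              branch 1.1.2.1 (add ¬B):
                × closes — contains both B and ¬B.
              branch 1.1.2.2 (add D):
                × closes — contains both D and ¬D.
      branch 1.2 (add ¬(B ∧ D)):
        (D ∨ (B → D)): β-rule — branch into D  //  (B → D).
          branch 1.2.1 (add D):
            × closes — contains both D and ¬D.
          branch 1.2.2 (add (B → D)):
            ¬(B ∧ D): β-rule — branch into ¬B  //  ¬D.
              branch 1.2.2.1 (add ¬B):
                × closes — contains both B and ¬B.
              branch 1.2.2.2 (add ¬D):
                (B → D): β-rule — branch into ¬B  //  D.
                  branch 1.2.2.2.1 (add ¬B):
                    × closes — contains both B and ¬B.
                  branch 1.2.2.2.2 (add D):
                    × closes — contains both D and ¬D.
  branch 2 (add (A ∧ (B ∧ D))):
    (A ∧ (B ∧ D)): α-rule — add A, (B ∧ D).
    (B ∧ D): α-rule — add B, D.
    × closes — contains both D and ¬D.
All 8 branches close.
Every branch closed, so the negation is unsatisfiable and the formula is valid.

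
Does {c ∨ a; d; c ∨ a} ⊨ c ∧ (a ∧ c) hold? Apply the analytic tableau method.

Initial set: {(c ∨ a); d; (c ∨ a); ¬(c ∧ (a ∧ c))}.
(c ∨ a): β-rule — branch into c  //  a.
  branch 1 (add c):
    (c ∨ a): β-rule — branch into c  //  a.
      branch 1.1 (add c):
        ¬(c ∧ (a ∧ c)): β-rule — branch into ¬c  //  ¬(a ∧ c).
          branch 1.1.1 (add ¬c):
            × closes — contains both c and ¬c.
          branch 1.1.2 (add ¬(a ∧ c)):
            ¬(a ∧ c): β-rule — branch into ¬a  //  ¬c.
              branch 1.1.2.1 (add ¬a):
                ○ open, literals {a=0, c=1, d=1}.
              branch 1.1.2.2 (add ¬c):
                × closes — contains both c and ¬c.
      branch 1.2 (add a):
        ¬(c ∧ (a ∧ c)): β-rule — branch into ¬c  //  ¬(a ∧ c).
          branch 1.2.1 (add ¬c):
            × closes — contains both c and ¬c.
          branch 1.2.2 (add ¬(a ∧ c)):
            ¬(a ∧ c): β-rule — branch into ¬a  //  ¬c.
              branch 1.2.2.1 (add ¬a):
                × closes — contains both a and ¬a.
              branch 1.2.2.2 (add ¬c):
                × closes — contains both c and ¬c.
  branch 2 (add a):
    (c ∨ a): β-rule — branch into c  //  a.
      branch 2.1 (add c):
        ¬(c ∧ (a ∧ c)): β-rule — branch into ¬c  //  ¬(a ∧ c).
          branch 2.1.1 (add ¬c):
            × closes — contains both c and ¬c.
          branch 2.1.2 (add ¬(a ∧ c)):
            ¬(a ∧ c): β-rule — branch into ¬a  //  ¬c.
              branch 2.1.2.1 (add ¬a):
                × closes — contains both a and ¬a.
              branch 2.1.2.2 (add ¬c):
                × closes — contains both c and ¬c.
      branch 2.2 (add a):
        ¬(c ∧ (a ∧ c)): β-rule — branch into ¬c  //  ¬(a ∧ c).
          branch 2.2.1 (add ¬c):
            ○ open, literals {a=1, c=0, d=1}.
          branch 2.2.2 (add ¬(a ∧ c)):
            ¬(a ∧ c): β-rule — branch into ¬a  //  ¬c.
              branch 2.2.2.1 (add ¬a):
                × closes — contains both a and ¬a.
              branch 2.2.2.2 (add ¬c):
                ○ open, literals {a=1, c=0, d=1}.
9 branches closed, 3 open.
An open branch gives a countermodel: a=0, c=1, d=1 (unmentioned atoms arbitrary); the premises hold there but the conclusion fails.

No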